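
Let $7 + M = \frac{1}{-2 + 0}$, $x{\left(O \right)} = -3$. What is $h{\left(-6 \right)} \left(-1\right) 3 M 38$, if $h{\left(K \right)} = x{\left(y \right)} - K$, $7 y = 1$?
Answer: $2565$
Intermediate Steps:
$y = \frac{1}{7}$ ($y = \frac{1}{7} \cdot 1 = \frac{1}{7} \approx 0.14286$)
$M = - \frac{15}{2}$ ($M = -7 + \frac{1}{-2 + 0} = -7 + \frac{1}{-2} = -7 - \frac{1}{2} = - \frac{15}{2} \approx -7.5$)
$h{\left(K \right)} = -3 - K$
$h{\left(-6 \right)} \left(-1\right) 3 M 38 = \left(-3 - -6\right) \left(-1\right) 3 \left(- \frac{15}{2}\right) 38 = \left(-3 + 6\right) \left(\left(-3\right) \left(- \frac{15}{2}\right)\right) 38 = 3 \cdot \frac{45}{2} \cdot 38 = \frac{135}{2} \cdot 38 = 2565$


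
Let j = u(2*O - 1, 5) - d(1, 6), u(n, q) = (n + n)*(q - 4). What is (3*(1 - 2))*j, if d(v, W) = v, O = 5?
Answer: -51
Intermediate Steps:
u(n, q) = 2*n*(-4 + q) (u(n, q) = (2*n)*(-4 + q) = 2*n*(-4 + q))
j = 17 (j = 2*(2*5 - 1)*(-4 + 5) - 1*1 = 2*(10 - 1)*1 - 1 = 2*9*1 - 1 = 18 - 1 = 17)
(3*(1 - 2))*j = (3*(1 - 2))*17 = (3*(-1))*17 = -3*17 = -51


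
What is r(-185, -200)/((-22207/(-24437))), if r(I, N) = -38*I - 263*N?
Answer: 1457178310/22207 ≈ 65618.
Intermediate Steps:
r(I, N) = -263*N - 38*I
r(-185, -200)/((-22207/(-24437))) = (-263*(-200) - 38*(-185))/((-22207/(-24437))) = (52600 + 7030)/((-22207*(-1/24437))) = 59630/(22207/24437) = 59630*(24437/22207) = 1457178310/22207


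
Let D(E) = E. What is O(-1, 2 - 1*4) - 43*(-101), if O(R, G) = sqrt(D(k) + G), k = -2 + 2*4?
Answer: 4345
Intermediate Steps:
k = 6 (k = -2 + 8 = 6)
O(R, G) = sqrt(6 + G)
O(-1, 2 - 1*4) - 43*(-101) = sqrt(6 + (2 - 1*4)) - 43*(-101) = sqrt(6 + (2 - 4)) + 4343 = sqrt(6 - 2) + 4343 = sqrt(4) + 4343 = 2 + 4343 = 4345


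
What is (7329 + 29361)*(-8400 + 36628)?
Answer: 1035685320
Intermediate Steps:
(7329 + 29361)*(-8400 + 36628) = 36690*28228 = 1035685320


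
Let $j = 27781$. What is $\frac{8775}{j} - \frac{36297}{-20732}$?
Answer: $\frac{91560789}{44304284} \approx 2.0666$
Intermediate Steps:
$\frac{8775}{j} - \frac{36297}{-20732} = \frac{8775}{27781} - \frac{36297}{-20732} = 8775 \cdot \frac{1}{27781} - - \frac{36297}{20732} = \frac{675}{2137} + \frac{36297}{20732} = \frac{91560789}{44304284}$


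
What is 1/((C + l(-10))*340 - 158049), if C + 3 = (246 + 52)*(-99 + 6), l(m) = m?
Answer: -1/9585229 ≈ -1.0433e-7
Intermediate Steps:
C = -27717 (C = -3 + (246 + 52)*(-99 + 6) = -3 + 298*(-93) = -3 - 27714 = -27717)
1/((C + l(-10))*340 - 158049) = 1/((-27717 - 10)*340 - 158049) = 1/(-27727*340 - 158049) = 1/(-9427180 - 158049) = 1/(-9585229) = -1/9585229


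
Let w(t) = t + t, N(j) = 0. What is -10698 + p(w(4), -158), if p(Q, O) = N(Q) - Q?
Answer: -10706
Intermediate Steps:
w(t) = 2*t
p(Q, O) = -Q (p(Q, O) = 0 - Q = -Q)
-10698 + p(w(4), -158) = -10698 - 2*4 = -10698 - 1*8 = -10698 - 8 = -10706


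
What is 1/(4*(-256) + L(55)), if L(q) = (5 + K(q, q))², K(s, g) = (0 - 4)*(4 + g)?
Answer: 1/52337 ≈ 1.9107e-5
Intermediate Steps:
K(s, g) = -16 - 4*g (K(s, g) = -4*(4 + g) = -16 - 4*g)
L(q) = (-11 - 4*q)² (L(q) = (5 + (-16 - 4*q))² = (-11 - 4*q)²)
1/(4*(-256) + L(55)) = 1/(4*(-256) + (11 + 4*55)²) = 1/(-1024 + (11 + 220)²) = 1/(-1024 + 231²) = 1/(-1024 + 53361) = 1/52337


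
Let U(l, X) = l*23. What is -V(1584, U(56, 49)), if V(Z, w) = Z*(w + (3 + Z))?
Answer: -4554000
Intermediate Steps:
U(l, X) = 23*l
V(Z, w) = Z*(3 + Z + w)
-V(1584, U(56, 49)) = -1584*(3 + 1584 + 23*56) = -1584*(3 + 1584 + 1288) = -1584*2875 = -1*4554000 = -4554000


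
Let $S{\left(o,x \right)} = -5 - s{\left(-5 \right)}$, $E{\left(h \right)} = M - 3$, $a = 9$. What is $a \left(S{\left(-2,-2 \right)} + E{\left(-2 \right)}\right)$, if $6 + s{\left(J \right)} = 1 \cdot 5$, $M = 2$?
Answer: $-45$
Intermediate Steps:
$s{\left(J \right)} = -1$ ($s{\left(J \right)} = -6 + 1 \cdot 5 = -6 + 5 = -1$)
$E{\left(h \right)} = -1$ ($E{\left(h \right)} = 2 - 3 = -1$)
$S{\left(o,x \right)} = -4$ ($S{\left(o,x \right)} = -5 - -1 = -5 + 1 = -4$)
$a \left(S{\left(-2,-2 \right)} + E{\left(-2 \right)}\right) = 9 \left(-4 - 1\right) = 9 \left(-5\right) = -45$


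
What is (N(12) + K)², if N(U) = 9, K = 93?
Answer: 10404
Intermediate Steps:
(N(12) + K)² = (9 + 93)² = 102² = 10404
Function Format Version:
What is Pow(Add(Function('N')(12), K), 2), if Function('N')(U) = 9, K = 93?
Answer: 10404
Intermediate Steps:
Pow(Add(Function('N')(12), K), 2) = Pow(Add(9, 93), 2) = Pow(102, 2) = 10404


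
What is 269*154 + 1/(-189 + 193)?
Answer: 165705/4 ≈ 41426.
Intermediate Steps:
269*154 + 1/(-189 + 193) = 41426 + 1/4 = 165705/4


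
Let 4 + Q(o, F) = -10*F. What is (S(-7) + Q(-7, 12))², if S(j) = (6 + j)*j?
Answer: 13689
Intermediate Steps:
Q(o, F) = -4 - 10*F
S(j) = j*(6 + j)
(S(-7) + Q(-7, 12))² = (-7*(6 - 7) + (-4 - 10*12))² = (-7*(-1) + (-4 - 120))² = (7 - 124)² = (-117)² = 13689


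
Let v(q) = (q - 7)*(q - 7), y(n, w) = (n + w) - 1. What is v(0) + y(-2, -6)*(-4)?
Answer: 85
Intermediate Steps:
y(n, w) = -1 + n + w
v(q) = (-7 + q)² (v(q) = (-7 + q)*(-7 + q) = (-7 + q)²)
v(0) + y(-2, -6)*(-4) = (-7 + 0)² + (-1 - 2 - 6)*(-4) = (-7)² - 9*(-4) = 49 + 36 = 85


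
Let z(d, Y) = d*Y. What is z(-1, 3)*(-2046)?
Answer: 6138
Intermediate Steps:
z(d, Y) = Y*d
z(-1, 3)*(-2046) = (3*(-1))*(-2046) = -3*(-2046) = 6138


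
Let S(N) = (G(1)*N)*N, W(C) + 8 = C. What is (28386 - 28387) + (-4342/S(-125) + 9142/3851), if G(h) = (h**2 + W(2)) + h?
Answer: 173704271/120343750 ≈ 1.4434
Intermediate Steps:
W(C) = -8 + C
G(h) = -6 + h + h**2 (G(h) = (h**2 + (-8 + 2)) + h = (h**2 - 6) + h = (-6 + h**2) + h = -6 + h + h**2)
S(N) = -4*N**2 (S(N) = ((-6 + 1 + 1**2)*N)*N = ((-6 + 1 + 1)*N)*N = (-4*N)*N = -4*N**2)
(28386 - 28387) + (-4342/S(-125) + 9142/3851) = (28386 - 28387) + (-4342/((-4*(-125)**2)) + 9142/3851) = -1 + (-4342/((-4*15625)) + 9142*(1/3851)) = -1 + (-4342/(-62500) + 9142/3851) = -1 + (-4342*(-1/62500) + 9142/3851) = -1 + (2171/31250 + 9142/3851) = -1 + 294048021/120343750 = 173704271/120343750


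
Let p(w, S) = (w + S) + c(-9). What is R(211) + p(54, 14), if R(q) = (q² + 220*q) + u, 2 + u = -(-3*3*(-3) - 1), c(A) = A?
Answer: 90972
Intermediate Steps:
u = -28 (u = -2 - (-3*3*(-3) - 1) = -2 - (-9*(-3) - 1) = -2 - (27 - 1) = -2 - 1*26 = -2 - 26 = -28)
R(q) = -28 + q² + 220*q (R(q) = (q² + 220*q) - 28 = -28 + q² + 220*q)
p(w, S) = -9 + S + w (p(w, S) = (w + S) - 9 = (S + w) - 9 = -9 + S + w)
R(211) + p(54, 14) = (-28 + 211² + 220*211) + (-9 + 14 + 54) = (-28 + 44521 + 46420) + 59 = 90913 + 59 = 90972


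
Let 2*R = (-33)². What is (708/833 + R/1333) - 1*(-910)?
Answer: 2023702645/2220778 ≈ 911.26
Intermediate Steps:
R = 1089/2 (R = (½)*(-33)² = (½)*1089 = 1089/2 ≈ 544.50)
(708/833 + R/1333) - 1*(-910) = (708/833 + (1089/2)/1333) - 1*(-910) = (708*(1/833) + (1089/2)*(1/1333)) + 910 = (708/833 + 1089/2666) + 910 = 2794665/2220778 + 910 = 2023702645/2220778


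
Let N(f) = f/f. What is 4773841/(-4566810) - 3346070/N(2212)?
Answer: -15280870710541/4566810 ≈ -3.3461e+6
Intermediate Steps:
N(f) = 1
4773841/(-4566810) - 3346070/N(2212) = 4773841/(-4566810) - 3346070/1 = 4773841*(-1/4566810) - 3346070*1 = -4773841/4566810 - 3346070 = -15280870710541/4566810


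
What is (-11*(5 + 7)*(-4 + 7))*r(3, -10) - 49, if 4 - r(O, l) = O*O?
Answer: 1931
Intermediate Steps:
r(O, l) = 4 - O**2 (r(O, l) = 4 - O*O = 4 - O**2)
(-11*(5 + 7)*(-4 + 7))*r(3, -10) - 49 = (-11*(5 + 7)*(-4 + 7))*(4 - 1*3**2) - 49 = (-132*3)*(4 - 1*9) - 49 = (-11*36)*(4 - 9) - 49 = -396*(-5) - 49 = 1980 - 49 = 1931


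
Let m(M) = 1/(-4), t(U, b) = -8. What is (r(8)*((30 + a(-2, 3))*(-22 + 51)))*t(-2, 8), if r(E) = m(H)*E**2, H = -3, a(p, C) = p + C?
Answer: 115072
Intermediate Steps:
a(p, C) = C + p
m(M) = -1/4 (m(M) = 1*(-1/4) = -1/4)
r(E) = -E**2/4
(r(8)*((30 + a(-2, 3))*(-22 + 51)))*t(-2, 8) = ((-1/4*8**2)*((30 + (3 - 2))*(-22 + 51)))*(-8) = ((-1/4*64)*((30 + 1)*29))*(-8) = -496*29*(-8) = -16*899*(-8) = -14384*(-8) = 115072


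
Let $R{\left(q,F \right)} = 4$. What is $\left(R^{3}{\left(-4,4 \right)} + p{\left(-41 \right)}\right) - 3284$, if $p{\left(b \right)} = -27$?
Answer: $-3247$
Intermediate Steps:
$\left(R^{3}{\left(-4,4 \right)} + p{\left(-41 \right)}\right) - 3284 = \left(4^{3} - 27\right) - 3284 = \left(64 - 27\right) - 3284 = 37 - 3284 = -3247$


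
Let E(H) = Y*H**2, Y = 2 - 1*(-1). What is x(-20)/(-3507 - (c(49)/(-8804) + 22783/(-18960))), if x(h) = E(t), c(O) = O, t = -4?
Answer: -2003086080/146300099077 ≈ -0.013692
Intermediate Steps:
Y = 3 (Y = 2 + 1 = 3)
E(H) = 3*H**2
x(h) = 48 (x(h) = 3*(-4)**2 = 3*16 = 48)
x(-20)/(-3507 - (c(49)/(-8804) + 22783/(-18960))) = 48/(-3507 - (49/(-8804) + 22783/(-18960))) = 48/(-3507 - (49*(-1/8804) + 22783*(-1/18960))) = 48/(-3507 - (-49/8804 - 22783/18960)) = 48/(-3507 - 1*(-50377643/41730960)) = 48/(-3507 + 50377643/41730960) = 48/(-146300099077/41730960) = 48*(-41730960/146300099077) = -2003086080/146300099077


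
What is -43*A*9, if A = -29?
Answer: 11223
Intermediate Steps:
-43*A*9 = -43*(-29)*9 = 1247*9 = 11223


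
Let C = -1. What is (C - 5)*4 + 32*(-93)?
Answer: -3000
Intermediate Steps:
(C - 5)*4 + 32*(-93) = (-1 - 5)*4 + 32*(-93) = -6*4 - 2976 = -24 - 2976 = -3000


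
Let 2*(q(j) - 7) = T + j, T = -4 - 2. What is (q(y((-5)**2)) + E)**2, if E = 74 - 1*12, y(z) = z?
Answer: 24649/4 ≈ 6162.3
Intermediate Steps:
T = -6
q(j) = 4 + j/2 (q(j) = 7 + (-6 + j)/2 = 7 + (-3 + j/2) = 4 + j/2)
E = 62 (E = 74 - 12 = 62)
(q(y((-5)**2)) + E)**2 = ((4 + (1/2)*(-5)**2) + 62)**2 = ((4 + (1/2)*25) + 62)**2 = ((4 + 25/2) + 62)**2 = (33/2 + 62)**2 = (157/2)**2 = 24649/4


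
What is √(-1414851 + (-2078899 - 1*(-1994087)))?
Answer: I*√1499663 ≈ 1224.6*I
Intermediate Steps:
√(-1414851 + (-2078899 - 1*(-1994087))) = √(-1414851 + (-2078899 + 1994087)) = √(-1414851 - 84812) = √(-1499663) = I*√1499663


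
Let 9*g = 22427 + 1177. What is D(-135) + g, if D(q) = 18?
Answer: 7922/3 ≈ 2640.7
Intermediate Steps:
g = 7868/3 (g = (22427 + 1177)/9 = (⅑)*23604 = 7868/3 ≈ 2622.7)
D(-135) + g = 18 + 7868/3 = 7922/3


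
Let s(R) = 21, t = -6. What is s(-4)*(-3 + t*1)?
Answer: -189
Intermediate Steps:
s(-4)*(-3 + t*1) = 21*(-3 - 6*1) = 21*(-3 - 6) = 21*(-9) = -189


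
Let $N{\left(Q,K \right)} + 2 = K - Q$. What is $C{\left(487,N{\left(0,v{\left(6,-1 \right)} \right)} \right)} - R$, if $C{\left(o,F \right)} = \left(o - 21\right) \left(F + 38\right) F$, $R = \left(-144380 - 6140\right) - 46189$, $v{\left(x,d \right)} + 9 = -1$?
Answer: $51317$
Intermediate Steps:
$v{\left(x,d \right)} = -10$ ($v{\left(x,d \right)} = -9 - 1 = -10$)
$N{\left(Q,K \right)} = -2 + K - Q$ ($N{\left(Q,K \right)} = -2 + \left(K - Q\right) = -2 + K - Q$)
$R = -196709$ ($R = -150520 - 46189 = -196709$)
$C{\left(o,F \right)} = F \left(-21 + o\right) \left(38 + F\right)$ ($C{\left(o,F \right)} = \left(-21 + o\right) \left(38 + F\right) F = F \left(-21 + o\right) \left(38 + F\right)$)
$C{\left(487,N{\left(0,v{\left(6,-1 \right)} \right)} \right)} - R = \left(-2 - 10 - 0\right) \left(-798 - 21 \left(-2 - 10 - 0\right) + 38 \cdot 487 + \left(-2 - 10 - 0\right) 487\right) - -196709 = \left(-2 - 10 + 0\right) \left(-798 - 21 \left(-2 - 10 + 0\right) + 18506 + \left(-2 - 10 + 0\right) 487\right) + 196709 = - 12 \left(-798 - -252 + 18506 - 5844\right) + 196709 = - 12 \left(-798 + 252 + 18506 - 5844\right) + 196709 = \left(-12\right) 12116 + 196709 = -145392 + 196709 = 51317$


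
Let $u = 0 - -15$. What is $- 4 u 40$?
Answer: $-2400$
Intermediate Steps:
$u = 15$ ($u = 0 + 15 = 15$)
$- 4 u 40 = \left(-4\right) 15 \cdot 40 = \left(-60\right) 40 = -2400$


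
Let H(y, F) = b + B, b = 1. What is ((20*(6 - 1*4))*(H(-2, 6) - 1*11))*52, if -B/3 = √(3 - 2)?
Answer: -27040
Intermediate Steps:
B = -3 (B = -3*√(3 - 2) = -3*√1 = -3*1 = -3)
H(y, F) = -2 (H(y, F) = 1 - 3 = -2)
((20*(6 - 1*4))*(H(-2, 6) - 1*11))*52 = ((20*(6 - 1*4))*(-2 - 1*11))*52 = ((20*(6 - 4))*(-2 - 11))*52 = ((20*2)*(-13))*52 = (40*(-13))*52 = -520*52 = -27040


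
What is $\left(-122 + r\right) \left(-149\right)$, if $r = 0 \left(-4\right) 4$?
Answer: $18178$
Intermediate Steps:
$r = 0$ ($r = 0 \cdot 4 = 0$)
$\left(-122 + r\right) \left(-149\right) = \left(-122 + 0\right) \left(-149\right) = \left(-122\right) \left(-149\right) = 18178$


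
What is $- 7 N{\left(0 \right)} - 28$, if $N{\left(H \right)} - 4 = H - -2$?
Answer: $-70$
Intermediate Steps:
$N{\left(H \right)} = 6 + H$ ($N{\left(H \right)} = 4 + \left(H - -2\right) = 4 + \left(H + 2\right) = 4 + \left(2 + H\right) = 6 + H$)
$- 7 N{\left(0 \right)} - 28 = - 7 \left(6 + 0\right) - 28 = \left(-7\right) 6 - 28 = -42 - 28 = -70$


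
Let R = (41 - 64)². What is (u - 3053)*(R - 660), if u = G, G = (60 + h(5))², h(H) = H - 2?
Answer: -119996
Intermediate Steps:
h(H) = -2 + H
G = 3969 (G = (60 + (-2 + 5))² = (60 + 3)² = 63² = 3969)
R = 529 (R = (-23)² = 529)
u = 3969
(u - 3053)*(R - 660) = (3969 - 3053)*(529 - 660) = 916*(-131) = -119996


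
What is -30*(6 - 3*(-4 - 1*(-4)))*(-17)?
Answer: 3060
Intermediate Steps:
-30*(6 - 3*(-4 - 1*(-4)))*(-17) = -30*(6 - 3*(-4 + 4))*(-17) = -30*(6 - 3*0)*(-17) = -30*(6 + 0)*(-17) = -30*6*(-17) = -180*(-17) = 3060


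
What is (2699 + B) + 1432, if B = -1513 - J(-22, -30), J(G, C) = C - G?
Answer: 2626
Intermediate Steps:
B = -1505 (B = -1513 - (-30 - 1*(-22)) = -1513 - (-30 + 22) = -1513 - 1*(-8) = -1513 + 8 = -1505)
(2699 + B) + 1432 = (2699 - 1505) + 1432 = 1194 + 1432 = 2626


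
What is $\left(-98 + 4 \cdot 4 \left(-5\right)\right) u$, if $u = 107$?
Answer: $-19046$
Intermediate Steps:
$\left(-98 + 4 \cdot 4 \left(-5\right)\right) u = \left(-98 + 4 \cdot 4 \left(-5\right)\right) 107 = \left(-98 + 16 \left(-5\right)\right) 107 = \left(-98 - 80\right) 107 = \left(-178\right) 107 = -19046$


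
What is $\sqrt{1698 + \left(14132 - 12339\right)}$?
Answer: $\sqrt{3491} \approx 59.085$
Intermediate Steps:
$\sqrt{1698 + \left(14132 - 12339\right)} = \sqrt{1698 + 1793} = \sqrt{3491}$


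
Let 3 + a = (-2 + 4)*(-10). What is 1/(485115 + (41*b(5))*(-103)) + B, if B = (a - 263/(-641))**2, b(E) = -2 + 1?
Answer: 102599694606081/201059686778 ≈ 510.29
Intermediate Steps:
b(E) = -1
a = -23 (a = -3 + (-2 + 4)*(-10) = -3 + 2*(-10) = -3 - 20 = -23)
B = 209670400/410881 (B = (-23 - 263/(-641))**2 = (-23 - 263*(-1/641))**2 = (-23 + 263/641)**2 = (-14480/641)**2 = 209670400/410881 ≈ 510.29)
1/(485115 + (41*b(5))*(-103)) + B = 1/(485115 + (41*(-1))*(-103)) + 209670400/410881 = 1/(485115 - 41*(-103)) + 209670400/410881 = 1/(485115 + 4223) + 209670400/410881 = 1/489338 + 209670400/410881 = 102599694606081/201059686778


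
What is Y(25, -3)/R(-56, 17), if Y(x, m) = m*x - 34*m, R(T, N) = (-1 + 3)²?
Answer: 27/4 ≈ 6.7500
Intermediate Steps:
R(T, N) = 4 (R(T, N) = 2² = 4)
Y(x, m) = -34*m + m*x
Y(25, -3)/R(-56, 17) = -3*(-34 + 25)/4 = -3*(-9)*(¼) = 27*(¼) = 27/4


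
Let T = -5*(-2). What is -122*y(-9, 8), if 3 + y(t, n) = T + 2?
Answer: -1098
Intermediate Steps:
T = 10
y(t, n) = 9 (y(t, n) = -3 + (10 + 2) = -3 + 12 = 9)
-122*y(-9, 8) = -122*9 = -1098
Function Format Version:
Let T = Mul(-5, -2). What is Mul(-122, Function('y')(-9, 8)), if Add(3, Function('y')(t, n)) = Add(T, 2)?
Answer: -1098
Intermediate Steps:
T = 10
Function('y')(t, n) = 9 (Function('y')(t, n) = Add(-3, Add(10, 2)) = Add(-3, 12) = 9)
Mul(-122, Function('y')(-9, 8)) = Mul(-122, 9) = -1098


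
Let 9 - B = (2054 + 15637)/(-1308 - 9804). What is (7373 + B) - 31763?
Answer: -90301327/3704 ≈ -24379.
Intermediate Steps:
B = 39233/3704 (B = 9 - (2054 + 15637)/(-1308 - 9804) = 9 - 17691/(-11112) = 9 - 17691*(-1)/11112 = 9 - 1*(-5897/3704) = 9 + 5897/3704 = 39233/3704 ≈ 10.592)
(7373 + B) - 31763 = (7373 + 39233/3704) - 31763 = 27348825/3704 - 31763 = -90301327/3704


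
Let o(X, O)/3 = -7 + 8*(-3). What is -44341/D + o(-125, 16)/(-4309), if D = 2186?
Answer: -6156841/303854 ≈ -20.263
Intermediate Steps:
o(X, O) = -93 (o(X, O) = 3*(-7 + 8*(-3)) = 3*(-7 - 24) = 3*(-31) = -93)
-44341/D + o(-125, 16)/(-4309) = -44341/2186 - 93/(-4309) = -44341*1/2186 - 93*(-1/4309) = -44341/2186 + 3/139 = -6156841/303854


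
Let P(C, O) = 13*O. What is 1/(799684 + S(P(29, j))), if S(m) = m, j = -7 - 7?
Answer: 1/799502 ≈ 1.2508e-6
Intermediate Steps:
j = -14
1/(799684 + S(P(29, j))) = 1/(799684 + 13*(-14)) = 1/(799684 - 182) = 1/799502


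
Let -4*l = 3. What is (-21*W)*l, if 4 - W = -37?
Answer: 2583/4 ≈ 645.75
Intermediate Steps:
W = 41 (W = 4 - 1*(-37) = 4 + 37 = 41)
l = -¾ (l = -¼*3 = -¾ ≈ -0.75000)
(-21*W)*l = -21*41*(-¾) = -861*(-¾) = 2583/4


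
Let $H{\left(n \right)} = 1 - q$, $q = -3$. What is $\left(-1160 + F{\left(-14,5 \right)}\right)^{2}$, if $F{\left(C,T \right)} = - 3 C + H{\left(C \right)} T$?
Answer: $1205604$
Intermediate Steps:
$H{\left(n \right)} = 4$ ($H{\left(n \right)} = 1 - -3 = 1 + 3 = 4$)
$F{\left(C,T \right)} = - 3 C + 4 T$
$\left(-1160 + F{\left(-14,5 \right)}\right)^{2} = \left(-1160 + \left(\left(-3\right) \left(-14\right) + 4 \cdot 5\right)\right)^{2} = \left(-1160 + \left(42 + 20\right)\right)^{2} = \left(-1160 + 62\right)^{2} = \left(-1098\right)^{2} = 1205604$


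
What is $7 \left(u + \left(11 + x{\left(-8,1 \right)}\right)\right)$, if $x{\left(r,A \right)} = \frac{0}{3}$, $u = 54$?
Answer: $455$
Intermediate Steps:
$x{\left(r,A \right)} = 0$ ($x{\left(r,A \right)} = 0 \cdot \frac{1}{3} = 0$)
$7 \left(u + \left(11 + x{\left(-8,1 \right)}\right)\right) = 7 \left(54 + \left(11 + 0\right)\right) = 7 \left(54 + 11\right) = 7 \cdot 65 = 455$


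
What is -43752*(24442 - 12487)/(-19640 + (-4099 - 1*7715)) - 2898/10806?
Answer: 471003575439/28324327 ≈ 16629.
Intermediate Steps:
-43752*(24442 - 12487)/(-19640 + (-4099 - 1*7715)) - 2898/10806 = -43752*11955/(-19640 + (-4099 - 7715)) - 2898*1/10806 = -43752*11955/(-19640 - 11814) - 483/1801 = -43752/((-31454*1/11955)) - 483/1801 = -43752/(-31454/11955) - 483/1801 = -43752*(-11955/31454) - 483/1801 = 261527580/15727 - 483/1801 = 471003575439/28324327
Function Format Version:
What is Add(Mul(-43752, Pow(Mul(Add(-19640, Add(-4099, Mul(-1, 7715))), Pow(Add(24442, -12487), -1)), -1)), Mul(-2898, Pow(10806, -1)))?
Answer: Rational(471003575439, 28324327) ≈ 16629.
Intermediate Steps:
Add(Mul(-43752, Pow(Mul(Add(-19640, Add(-4099, Mul(-1, 7715))), Pow(Add(24442, -12487), -1)), -1)), Mul(-2898, Pow(10806, -1))) = Add(Mul(-43752, Pow(Mul(Add(-19640, Add(-4099, -7715)), Pow(11955, -1)), -1)), Mul(-2898, Rational(1, 10806))) = Add(Mul(-43752, Pow(Mul(Add(-19640, -11814), Rational(1, 11955)), -1)), Rational(-483, 1801)) = Add(Mul(-43752, Pow(Mul(-31454, Rational(1, 11955)), -1)), Rational(-483, 1801)) = Add(Mul(-43752, Pow(Rational(-31454, 11955), -1)), Rational(-483, 1801)) = Add(Mul(-43752, Rational(-11955, 31454)), Rational(-483, 1801)) = Add(Rational(261527580, 15727), Rational(-483, 1801)) = Rational(471003575439, 28324327)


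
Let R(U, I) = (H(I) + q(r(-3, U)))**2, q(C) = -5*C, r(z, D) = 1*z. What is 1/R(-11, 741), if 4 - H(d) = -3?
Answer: 1/484 ≈ 0.0020661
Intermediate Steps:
r(z, D) = z
H(d) = 7 (H(d) = 4 - 1*(-3) = 4 + 3 = 7)
R(U, I) = 484 (R(U, I) = (7 - 5*(-3))**2 = (7 + 15)**2 = 22**2 = 484)
1/R(-11, 741) = 1/484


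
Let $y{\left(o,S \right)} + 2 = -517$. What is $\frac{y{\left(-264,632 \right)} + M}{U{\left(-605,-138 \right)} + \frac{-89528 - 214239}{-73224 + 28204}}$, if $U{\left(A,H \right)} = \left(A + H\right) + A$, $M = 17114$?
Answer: $- \frac{747106900}{60383193} \approx -12.373$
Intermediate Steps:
$y{\left(o,S \right)} = -519$ ($y{\left(o,S \right)} = -2 - 517 = -519$)
$U{\left(A,H \right)} = H + 2 A$
$\frac{y{\left(-264,632 \right)} + M}{U{\left(-605,-138 \right)} + \frac{-89528 - 214239}{-73224 + 28204}} = \frac{-519 + 17114}{\left(-138 + 2 \left(-605\right)\right) + \frac{-89528 - 214239}{-73224 + 28204}} = \frac{16595}{\left(-138 - 1210\right) - \frac{303767}{-45020}} = \frac{16595}{-1348 - - \frac{303767}{45020}} = \frac{16595}{-1348 + \frac{303767}{45020}} = \frac{16595}{- \frac{60383193}{45020}} = 16595 \left(- \frac{45020}{60383193}\right) = - \frac{747106900}{60383193}$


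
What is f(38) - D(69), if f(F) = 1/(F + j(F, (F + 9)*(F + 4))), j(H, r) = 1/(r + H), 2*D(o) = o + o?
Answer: -5273521/76457 ≈ -68.974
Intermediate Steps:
D(o) = o (D(o) = (o + o)/2 = (2*o)/2 = o)
j(H, r) = 1/(H + r)
f(F) = 1/(F + 1/(F + (4 + F)*(9 + F))) (f(F) = 1/(F + 1/(F + (F + 9)*(F + 4))) = 1/(F + 1/(F + (9 + F)*(4 + F))) = 1/(F + 1/(F + (4 + F)*(9 + F))))
f(38) - D(69) = (36 + 38² + 14*38)/(1 + 38*(36 + 38² + 14*38)) - 1*69 = (36 + 1444 + 532)/(1 + 38*(36 + 1444 + 532)) - 69 = 2012/(1 + 38*2012) - 69 = 2012/(1 + 76456) - 69 = 2012/76457 - 69 = -5273521/76457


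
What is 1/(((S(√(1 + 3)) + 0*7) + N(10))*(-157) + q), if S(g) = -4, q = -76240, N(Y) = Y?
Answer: -1/77182 ≈ -1.2956e-5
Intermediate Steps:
1/(((S(√(1 + 3)) + 0*7) + N(10))*(-157) + q) = 1/(((-4 + 0*7) + 10)*(-157) - 76240) = 1/(((-4 + 0) + 10)*(-157) - 76240) = 1/((-4 + 10)*(-157) - 76240) = 1/(6*(-157) - 76240) = 1/(-942 - 76240) = 1/(-77182) = -1/77182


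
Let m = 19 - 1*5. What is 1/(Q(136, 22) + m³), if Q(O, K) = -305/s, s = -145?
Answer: 29/79637 ≈ 0.00036415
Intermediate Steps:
m = 14 (m = 19 - 5 = 14)
Q(O, K) = 61/29 (Q(O, K) = -305/(-145) = -305*(-1/145) = 61/29)
1/(Q(136, 22) + m³) = 1/(61/29 + 14³) = 1/(61/29 + 2744) = 1/(79637/29) = 29/79637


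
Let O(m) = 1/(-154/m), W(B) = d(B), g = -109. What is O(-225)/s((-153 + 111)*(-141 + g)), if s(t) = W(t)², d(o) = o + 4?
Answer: 225/16991438464 ≈ 1.3242e-8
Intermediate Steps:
d(o) = 4 + o
W(B) = 4 + B
O(m) = -m/154
s(t) = (4 + t)²
O(-225)/s((-153 + 111)*(-141 + g)) = (-1/154*(-225))/((4 + (-153 + 111)*(-141 - 109))²) = 225/(154*((4 - 42*(-250))²)) = 225/(154*((4 + 10500)²)) = 225/(154*(10504²)) = (225/154)/110334016 = (225/154)*(1/110334016) = 225/16991438464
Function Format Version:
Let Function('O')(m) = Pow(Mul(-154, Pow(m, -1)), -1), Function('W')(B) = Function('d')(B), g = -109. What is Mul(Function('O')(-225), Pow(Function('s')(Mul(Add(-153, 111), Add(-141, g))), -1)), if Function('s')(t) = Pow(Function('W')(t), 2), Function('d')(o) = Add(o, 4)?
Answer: Rational(225, 16991438464) ≈ 1.3242e-8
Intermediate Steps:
Function('d')(o) = Add(4, o)
Function('W')(B) = Add(4, B)
Function('O')(m) = Mul(Rational(-1, 154), m)
Function('s')(t) = Pow(Add(4, t), 2)
Mul(Function('O')(-225), Pow(Function('s')(Mul(Add(-153, 111), Add(-141, g))), -1)) = Mul(Mul(Rational(-1, 154), -225), Pow(Pow(Add(4, Mul(Add(-153, 111), Add(-141, -109))), 2), -1)) = Mul(Rational(225, 154), Pow(Pow(Add(4, Mul(-42, -250)), 2), -1)) = Mul(Rational(225, 154), Pow(Pow(Add(4, 10500), 2), -1)) = Mul(Rational(225, 154), Pow(Pow(10504, 2), -1)) = Mul(Rational(225, 154), Pow(110334016, -1)) = Mul(Rational(225, 154), Rational(1, 110334016)) = Rational(225, 16991438464)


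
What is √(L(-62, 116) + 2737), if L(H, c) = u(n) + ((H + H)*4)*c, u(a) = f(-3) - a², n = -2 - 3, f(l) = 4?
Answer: 2*I*√13705 ≈ 234.14*I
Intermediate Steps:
n = -5
u(a) = 4 - a²
L(H, c) = -21 + 8*H*c (L(H, c) = (4 - 1*(-5)²) + ((H + H)*4)*c = (4 - 1*25) + ((2*H)*4)*c = (4 - 25) + (8*H)*c = -21 + 8*H*c)
√(L(-62, 116) + 2737) = √((-21 + 8*(-62)*116) + 2737) = √((-21 - 57536) + 2737) = √(-57557 + 2737) = √(-54820) = 2*I*√13705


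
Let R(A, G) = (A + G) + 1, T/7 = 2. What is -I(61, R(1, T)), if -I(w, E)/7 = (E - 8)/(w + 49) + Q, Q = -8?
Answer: -3052/55 ≈ -55.491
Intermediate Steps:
T = 14 (T = 7*2 = 14)
R(A, G) = 1 + A + G
I(w, E) = 56 - 7*(-8 + E)/(49 + w) (I(w, E) = -7*((E - 8)/(w + 49) - 8) = -7*((-8 + E)/(49 + w) - 8) = -7*(-8 + (-8 + E)/(49 + w)) = 56 - 7*(-8 + E)/(49 + w))
-I(61, R(1, T)) = -7*(400 - (1 + 1 + 14) + 8*61)/(49 + 61) = -7*(400 - 1*16 + 488)/110 = -7*(400 - 16 + 488)/110 = -7*872/110 = -1*3052/55 = -3052/55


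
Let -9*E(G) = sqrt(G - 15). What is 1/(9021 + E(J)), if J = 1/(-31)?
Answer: 22651731/204341265817 + 9*I*sqrt(14446)/204341265817 ≈ 0.00011085 + 5.2937e-9*I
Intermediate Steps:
J = -1/31 ≈ -0.032258
E(G) = -sqrt(-15 + G)/9 (E(G) = -sqrt(G - 15)/9 = -sqrt(-15 + G)/9)
1/(9021 + E(J)) = 1/(9021 - sqrt(-15 - 1/31)/9) = 1/(9021 - I*sqrt(14446)/279)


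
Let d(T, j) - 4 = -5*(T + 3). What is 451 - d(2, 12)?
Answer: 472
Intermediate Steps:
d(T, j) = -11 - 5*T (d(T, j) = 4 - 5*(T + 3) = 4 - 5*(3 + T) = 4 + (-15 - 5*T) = -11 - 5*T)
451 - d(2, 12) = 451 - (-11 - 5*2) = 451 - (-11 - 10) = 451 - 1*(-21) = 451 + 21 = 472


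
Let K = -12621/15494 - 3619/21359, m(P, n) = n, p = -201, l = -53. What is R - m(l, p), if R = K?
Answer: 66192560821/330936346 ≈ 200.02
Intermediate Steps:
K = -325644725/330936346 (K = -12621*1/15494 - 3619*1/21359 = -12621/15494 - 3619/21359 = -325644725/330936346 ≈ -0.98401)
R = -325644725/330936346 ≈ -0.98401
R - m(l, p) = -325644725/330936346 - 1*(-201) = -325644725/330936346 + 201 = 66192560821/330936346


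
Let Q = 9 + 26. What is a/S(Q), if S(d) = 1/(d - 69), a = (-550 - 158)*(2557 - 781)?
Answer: 42751872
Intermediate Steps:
a = -1257408 (a = -708*1776 = -1257408)
Q = 35
S(d) = 1/(-69 + d)
a/S(Q) = -1257408/(1/(-69 + 35)) = -1257408/(1/(-34)) = -1257408/(-1/34) = -1257408*(-34) = 42751872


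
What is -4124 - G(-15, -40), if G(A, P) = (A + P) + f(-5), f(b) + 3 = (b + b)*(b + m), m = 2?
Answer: -4096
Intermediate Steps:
f(b) = -3 + 2*b*(2 + b) (f(b) = -3 + (b + b)*(b + 2) = -3 + (2*b)*(2 + b) = -3 + 2*b*(2 + b))
G(A, P) = 27 + A + P (G(A, P) = (A + P) + (-3 + 2*(-5)² + 4*(-5)) = (A + P) + (-3 + 2*25 - 20) = (A + P) + (-3 + 50 - 20) = (A + P) + 27 = 27 + A + P)
-4124 - G(-15, -40) = -4124 - (27 - 15 - 40) = -4124 - 1*(-28) = -4124 + 28 = -4096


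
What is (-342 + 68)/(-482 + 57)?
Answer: 274/425 ≈ 0.64471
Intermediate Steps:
(-342 + 68)/(-482 + 57) = -274/(-425) = -274*(-1/425) = 274/425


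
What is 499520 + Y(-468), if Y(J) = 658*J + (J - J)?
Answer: 191576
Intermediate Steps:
Y(J) = 658*J (Y(J) = 658*J + 0 = 658*J)
499520 + Y(-468) = 499520 + 658*(-468) = 499520 - 307944 = 191576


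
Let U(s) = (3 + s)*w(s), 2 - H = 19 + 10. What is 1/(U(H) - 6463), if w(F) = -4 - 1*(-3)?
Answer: -1/6439 ≈ -0.00015530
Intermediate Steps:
w(F) = -1 (w(F) = -4 + 3 = -1)
H = -27 (H = 2 - (19 + 10) = 2 - 1*29 = 2 - 29 = -27)
U(s) = -3 - s (U(s) = (3 + s)*(-1) = -3 - s)
1/(U(H) - 6463) = 1/((-3 - 1*(-27)) - 6463) = 1/((-3 + 27) - 6463) = 1/(24 - 6463) = 1/(-6439) = -1/6439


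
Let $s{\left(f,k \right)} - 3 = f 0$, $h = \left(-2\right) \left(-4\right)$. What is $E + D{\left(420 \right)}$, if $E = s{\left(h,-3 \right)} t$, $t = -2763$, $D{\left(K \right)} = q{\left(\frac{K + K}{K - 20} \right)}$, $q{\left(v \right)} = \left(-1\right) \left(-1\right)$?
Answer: $-8288$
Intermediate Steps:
$h = 8$
$s{\left(f,k \right)} = 3$ ($s{\left(f,k \right)} = 3 + f 0 = 3 + 0 = 3$)
$q{\left(v \right)} = 1$
$D{\left(K \right)} = 1$
$E = -8289$ ($E = 3 \left(-2763\right) = -8289$)
$E + D{\left(420 \right)} = -8289 + 1 = -8288$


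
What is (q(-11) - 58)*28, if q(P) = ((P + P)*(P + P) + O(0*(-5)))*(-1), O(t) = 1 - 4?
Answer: -15092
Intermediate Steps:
O(t) = -3
q(P) = 3 - 4*P² (q(P) = ((P + P)*(P + P) - 3)*(-1) = ((2*P)*(2*P) - 3)*(-1) = (4*P² - 3)*(-1) = (-3 + 4*P²)*(-1) = 3 - 4*P²)
(q(-11) - 58)*28 = ((3 - 4*(-11)²) - 58)*28 = ((3 - 4*121) - 58)*28 = ((3 - 484) - 58)*28 = (-481 - 58)*28 = -539*28 = -15092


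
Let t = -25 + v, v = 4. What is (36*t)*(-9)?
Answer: 6804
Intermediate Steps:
t = -21 (t = -25 + 4 = -21)
(36*t)*(-9) = (36*(-21))*(-9) = -756*(-9) = 6804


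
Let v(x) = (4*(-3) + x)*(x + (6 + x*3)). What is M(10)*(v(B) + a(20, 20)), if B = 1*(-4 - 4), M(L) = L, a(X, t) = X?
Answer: 5400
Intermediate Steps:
B = -8 (B = 1*(-8) = -8)
v(x) = (-12 + x)*(6 + 4*x) (v(x) = (-12 + x)*(x + (6 + 3*x)) = (-12 + x)*(6 + 4*x))
M(10)*(v(B) + a(20, 20)) = 10*((-72 - 42*(-8) + 4*(-8)²) + 20) = 10*((-72 + 336 + 4*64) + 20) = 10*((-72 + 336 + 256) + 20) = 10*(520 + 20) = 10*540 = 5400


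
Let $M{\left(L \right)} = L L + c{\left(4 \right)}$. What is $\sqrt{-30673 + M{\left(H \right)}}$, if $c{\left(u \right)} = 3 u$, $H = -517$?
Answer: $6 \sqrt{6573} \approx 486.44$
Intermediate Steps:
$M{\left(L \right)} = 12 + L^{2}$ ($M{\left(L \right)} = L L + 3 \cdot 4 = L^{2} + 12 = 12 + L^{2}$)
$\sqrt{-30673 + M{\left(H \right)}} = \sqrt{-30673 + \left(12 + \left(-517\right)^{2}\right)} = \sqrt{-30673 + \left(12 + 267289\right)} = \sqrt{-30673 + 267301} = \sqrt{236628} = 6 \sqrt{6573}$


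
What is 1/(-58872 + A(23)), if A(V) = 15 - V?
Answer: -1/58880 ≈ -1.6984e-5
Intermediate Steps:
1/(-58872 + A(23)) = 1/(-58872 + (15 - 1*23)) = 1/(-58872 + (15 - 23)) = 1/(-58872 - 8) = 1/(-58880) = -1/58880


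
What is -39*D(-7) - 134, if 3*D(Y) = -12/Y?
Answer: -1094/7 ≈ -156.29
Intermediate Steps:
D(Y) = -4/Y (D(Y) = (-12/Y)/3 = -4/Y)
-39*D(-7) - 134 = -(-156)/(-7) - 134 = -(-156)*(-1)/7 - 134 = -39*4/7 - 134 = -156/7 - 134 = -1094/7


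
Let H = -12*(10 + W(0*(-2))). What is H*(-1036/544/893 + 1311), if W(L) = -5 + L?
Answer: -2388271035/30362 ≈ -78660.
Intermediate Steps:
H = -60 (H = -12*(10 + (-5 + 0*(-2))) = -12*(10 + (-5 + 0)) = -12*(10 - 5) = -12*5 = -60)
H*(-1036/544/893 + 1311) = -60*(-1036/544/893 + 1311) = -60*(-1036*1/544*(1/893) + 1311) = -60*(-259/136*1/893 + 1311) = -60*(-259/121448 + 1311) = -60*159218069/121448 = -2388271035/30362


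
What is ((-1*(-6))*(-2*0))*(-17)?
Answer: 0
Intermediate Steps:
((-1*(-6))*(-2*0))*(-17) = (6*0)*(-17) = 0*(-17) = 0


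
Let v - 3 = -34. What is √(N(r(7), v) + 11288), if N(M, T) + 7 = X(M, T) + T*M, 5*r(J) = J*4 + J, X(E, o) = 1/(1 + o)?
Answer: √9957570/30 ≈ 105.19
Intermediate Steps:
v = -31 (v = 3 - 34 = -31)
r(J) = J (r(J) = (J*4 + J)/5 = (4*J + J)/5 = (5*J)/5 = J)
N(M, T) = -7 + 1/(1 + T) + M*T (N(M, T) = -7 + (1/(1 + T) + T*M) = -7 + (1/(1 + T) + M*T) = -7 + 1/(1 + T) + M*T)
√(N(r(7), v) + 11288) = √((1 + (1 - 31)*(-7 + 7*(-31)))/(1 - 31) + 11288) = √((1 - 30*(-7 - 217))/(-30) + 11288) = √(-(1 - 30*(-224))/30 + 11288) = √(-(1 + 6720)/30 + 11288) = √(-1/30*6721 + 11288) = √(-6721/30 + 11288) = √(331919/30) = √9957570/30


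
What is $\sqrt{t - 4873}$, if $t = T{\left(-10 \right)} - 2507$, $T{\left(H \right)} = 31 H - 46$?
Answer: $2 i \sqrt{1934} \approx 87.955 i$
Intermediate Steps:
$T{\left(H \right)} = -46 + 31 H$
$t = -2863$ ($t = \left(-46 + 31 \left(-10\right)\right) - 2507 = \left(-46 - 310\right) - 2507 = -356 - 2507 = -2863$)
$\sqrt{t - 4873} = \sqrt{-2863 - 4873} = \sqrt{-7736} = 2 i \sqrt{1934}$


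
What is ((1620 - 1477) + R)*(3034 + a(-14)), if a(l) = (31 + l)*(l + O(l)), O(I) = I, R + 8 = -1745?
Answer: -4118380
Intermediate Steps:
R = -1753 (R = -8 - 1745 = -1753)
a(l) = 2*l*(31 + l) (a(l) = (31 + l)*(l + l) = (31 + l)*(2*l) = 2*l*(31 + l))
((1620 - 1477) + R)*(3034 + a(-14)) = ((1620 - 1477) - 1753)*(3034 + 2*(-14)*(31 - 14)) = (143 - 1753)*(3034 + 2*(-14)*17) = -1610*(3034 - 476) = -1610*2558 = -4118380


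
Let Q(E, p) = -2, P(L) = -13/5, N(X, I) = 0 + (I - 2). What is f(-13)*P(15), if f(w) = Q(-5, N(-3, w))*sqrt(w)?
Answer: 26*I*sqrt(13)/5 ≈ 18.749*I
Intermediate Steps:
N(X, I) = -2 + I (N(X, I) = 0 + (-2 + I) = -2 + I)
P(L) = -13/5 (P(L) = -13*1/5 = -13/5)
f(w) = -2*sqrt(w)
f(-13)*P(15) = -2*I*sqrt(13)*(-13/5) = 26*I*sqrt(13)/5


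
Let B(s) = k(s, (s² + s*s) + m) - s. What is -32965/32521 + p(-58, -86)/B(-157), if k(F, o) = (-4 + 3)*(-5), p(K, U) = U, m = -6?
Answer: -4068568/2634201 ≈ -1.5445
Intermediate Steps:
k(F, o) = 5 (k(F, o) = -1*(-5) = 5)
B(s) = 5 - s
-32965/32521 + p(-58, -86)/B(-157) = -32965/32521 - 86/(5 - 1*(-157)) = -32965*1/32521 - 86/(5 + 157) = -32965/32521 - 86/162 = -32965/32521 - 86*1/162 = -32965/32521 - 43/81 = -4068568/2634201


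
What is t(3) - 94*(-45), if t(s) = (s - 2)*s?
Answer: 4233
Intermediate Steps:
t(s) = s*(-2 + s) (t(s) = (-2 + s)*s = s*(-2 + s))
t(3) - 94*(-45) = 3*(-2 + 3) - 94*(-45) = 3*1 + 4230 = 3 + 4230 = 4233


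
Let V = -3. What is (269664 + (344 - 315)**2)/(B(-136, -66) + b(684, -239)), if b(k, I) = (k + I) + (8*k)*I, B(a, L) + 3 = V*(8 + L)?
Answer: -270505/1307192 ≈ -0.20694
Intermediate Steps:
B(a, L) = -27 - 3*L (B(a, L) = -3 - 3*(8 + L) = -3 + (-24 - 3*L) = -27 - 3*L)
b(k, I) = I + k + 8*I*k (b(k, I) = (I + k) + 8*I*k = I + k + 8*I*k)
(269664 + (344 - 315)**2)/(B(-136, -66) + b(684, -239)) = (269664 + (344 - 315)**2)/((-27 - 3*(-66)) + (-239 + 684 + 8*(-239)*684)) = (269664 + 29**2)/((-27 + 198) + (-239 + 684 - 1307808)) = (269664 + 841)/(171 - 1307363) = 270505/(-1307192) = 270505*(-1/1307192) = -270505/1307192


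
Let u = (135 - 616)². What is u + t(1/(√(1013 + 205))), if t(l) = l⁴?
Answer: 343229596165/1483524 ≈ 2.3136e+5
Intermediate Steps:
u = 231361 (u = (-481)² = 231361)
u + t(1/(√(1013 + 205))) = 231361 + (1/(√(1013 + 205)))⁴ = 231361 + (1/(√1218))⁴ = 231361 + (√1218/1218)⁴ = 231361 + 1/1483524 = 343229596165/1483524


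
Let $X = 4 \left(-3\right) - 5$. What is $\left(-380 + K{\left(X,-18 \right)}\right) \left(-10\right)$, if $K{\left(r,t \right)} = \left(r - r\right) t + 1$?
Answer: $3790$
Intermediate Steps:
$X = -17$ ($X = -12 - 5 = -17$)
$K{\left(r,t \right)} = 1$ ($K{\left(r,t \right)} = 0 t + 1 = 0 + 1 = 1$)
$\left(-380 + K{\left(X,-18 \right)}\right) \left(-10\right) = \left(-380 + 1\right) \left(-10\right) = \left(-379\right) \left(-10\right) = 3790$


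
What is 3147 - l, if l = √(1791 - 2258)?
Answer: 3147 - I*√467 ≈ 3147.0 - 21.61*I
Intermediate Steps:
l = I*√467 (l = √(-467) = I*√467 ≈ 21.61*I)
3147 - l = 3147 - I*√467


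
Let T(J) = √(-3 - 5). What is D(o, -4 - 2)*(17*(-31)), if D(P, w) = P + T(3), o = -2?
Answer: 1054 - 1054*I*√2 ≈ 1054.0 - 1490.6*I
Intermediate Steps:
T(J) = 2*I*√2 (T(J) = √(-8) = 2*I*√2)
D(P, w) = P + 2*I*√2
D(o, -4 - 2)*(17*(-31)) = (-2 + 2*I*√2)*(17*(-31)) = (-2 + 2*I*√2)*(-527) = 1054 - 1054*I*√2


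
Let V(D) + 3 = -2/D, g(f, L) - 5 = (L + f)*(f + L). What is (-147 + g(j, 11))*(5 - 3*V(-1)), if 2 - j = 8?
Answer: -936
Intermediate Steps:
j = -6 (j = 2 - 1*8 = 2 - 8 = -6)
g(f, L) = 5 + (L + f)² (g(f, L) = 5 + (L + f)*(f + L) = 5 + (L + f)*(L + f) = 5 + (L + f)²)
V(D) = -3 - 2/D
(-147 + g(j, 11))*(5 - 3*V(-1)) = (-147 + (5 + (11 - 6)²))*(5 - 3*(-3 - 2/(-1))) = (-147 + (5 + 5²))*(5 - 3*(-3 - 2*(-1))) = (-147 + (5 + 25))*(5 - 3*(-3 + 2)) = (-147 + 30)*(5 - 3*(-1)) = -117*(5 + 3) = -117*8 = -936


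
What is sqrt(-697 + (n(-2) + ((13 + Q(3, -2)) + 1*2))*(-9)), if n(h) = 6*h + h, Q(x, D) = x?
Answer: I*sqrt(733) ≈ 27.074*I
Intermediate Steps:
n(h) = 7*h
sqrt(-697 + (n(-2) + ((13 + Q(3, -2)) + 1*2))*(-9)) = sqrt(-697 + (7*(-2) + ((13 + 3) + 1*2))*(-9)) = sqrt(-697 + (-14 + (16 + 2))*(-9)) = sqrt(-697 + (-14 + 18)*(-9)) = sqrt(-697 + 4*(-9)) = sqrt(-697 - 36) = sqrt(-733) = I*sqrt(733)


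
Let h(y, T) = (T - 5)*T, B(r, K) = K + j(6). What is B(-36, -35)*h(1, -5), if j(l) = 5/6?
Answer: -5125/3 ≈ -1708.3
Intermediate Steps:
j(l) = ⅚ (j(l) = 5*(⅙) = ⅚)
B(r, K) = ⅚ + K (B(r, K) = K + ⅚ = ⅚ + K)
h(y, T) = T*(-5 + T) (h(y, T) = (-5 + T)*T = T*(-5 + T))
B(-36, -35)*h(1, -5) = (⅚ - 35)*(-5*(-5 - 5)) = -(-1025)*(-10)/6 = -205/6*50 = -5125/3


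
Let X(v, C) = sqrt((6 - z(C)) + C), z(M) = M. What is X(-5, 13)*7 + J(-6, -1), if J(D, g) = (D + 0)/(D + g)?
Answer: 6/7 + 7*sqrt(6) ≈ 18.004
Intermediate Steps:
J(D, g) = D/(D + g)
X(v, C) = sqrt(6) (X(v, C) = sqrt((6 - C) + C) = sqrt(6))
X(-5, 13)*7 + J(-6, -1) = sqrt(6)*7 - 6/(-6 - 1) = 7*sqrt(6) - 6/(-7) = 7*sqrt(6) - 6*(-1/7) = 7*sqrt(6) + 6/7 = 6/7 + 7*sqrt(6)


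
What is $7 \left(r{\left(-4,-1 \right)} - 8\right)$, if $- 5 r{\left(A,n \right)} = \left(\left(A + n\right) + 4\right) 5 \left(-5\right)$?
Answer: $-91$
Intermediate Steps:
$r{\left(A,n \right)} = 20 + 5 A + 5 n$ ($r{\left(A,n \right)} = - \frac{\left(\left(A + n\right) + 4\right) 5 \left(-5\right)}{5} = - \frac{\left(4 + A + n\right) 5 \left(-5\right)}{5} = - \frac{\left(20 + 5 A + 5 n\right) \left(-5\right)}{5} = - \frac{-100 - 25 A - 25 n}{5} = 20 + 5 A + 5 n$)
$7 \left(r{\left(-4,-1 \right)} - 8\right) = 7 \left(\left(20 + 5 \left(-4\right) + 5 \left(-1\right)\right) - 8\right) = 7 \left(\left(20 - 20 - 5\right) - 8\right) = 7 \left(-5 - 8\right) = 7 \left(-13\right) = -91$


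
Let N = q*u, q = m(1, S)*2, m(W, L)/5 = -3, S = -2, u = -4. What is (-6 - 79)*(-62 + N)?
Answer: -4930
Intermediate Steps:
m(W, L) = -15 (m(W, L) = 5*(-3) = -15)
q = -30 (q = -15*2 = -30)
N = 120 (N = -30*(-4) = 120)
(-6 - 79)*(-62 + N) = (-6 - 79)*(-62 + 120) = -85*58 = -4930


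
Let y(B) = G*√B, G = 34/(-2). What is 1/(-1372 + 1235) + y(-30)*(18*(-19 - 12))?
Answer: -1/137 + 9486*I*√30 ≈ -0.0072993 + 51957.0*I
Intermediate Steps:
G = -17 (G = 34*(-½) = -17)
y(B) = -17*√B
1/(-1372 + 1235) + y(-30)*(18*(-19 - 12)) = 1/(-1372 + 1235) + (-17*I*√30)*(18*(-19 - 12)) = 1/(-137) + (-17*I*√30)*(18*(-31)) = -1/137 - 17*I*√30*(-558) = -1/137 + 9486*I*√30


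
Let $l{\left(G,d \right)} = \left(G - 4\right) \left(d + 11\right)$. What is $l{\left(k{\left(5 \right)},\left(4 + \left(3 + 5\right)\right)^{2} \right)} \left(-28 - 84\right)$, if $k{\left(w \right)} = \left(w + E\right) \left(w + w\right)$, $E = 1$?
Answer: $-972160$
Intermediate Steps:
$k{\left(w \right)} = 2 w \left(1 + w\right)$ ($k{\left(w \right)} = \left(w + 1\right) \left(w + w\right) = \left(1 + w\right) 2 w = 2 w \left(1 + w\right)$)
$l{\left(G,d \right)} = \left(-4 + G\right) \left(11 + d\right)$
$l{\left(k{\left(5 \right)},\left(4 + \left(3 + 5\right)\right)^{2} \right)} \left(-28 - 84\right) = \left(-44 - 4 \left(4 + \left(3 + 5\right)\right)^{2} + 11 \cdot 2 \cdot 5 \left(1 + 5\right) + 2 \cdot 5 \left(1 + 5\right) \left(4 + \left(3 + 5\right)\right)^{2}\right) \left(-28 - 84\right) = \left(-44 - 4 \left(4 + 8\right)^{2} + 11 \cdot 2 \cdot 5 \cdot 6 + 2 \cdot 5 \cdot 6 \left(4 + 8\right)^{2}\right) \left(-112\right) = \left(-44 - 4 \cdot 12^{2} + 11 \cdot 60 + 60 \cdot 12^{2}\right) \left(-112\right) = \left(-44 - 576 + 660 + 60 \cdot 144\right) \left(-112\right) = \left(-44 - 576 + 660 + 8640\right) \left(-112\right) = 8680 \left(-112\right) = -972160$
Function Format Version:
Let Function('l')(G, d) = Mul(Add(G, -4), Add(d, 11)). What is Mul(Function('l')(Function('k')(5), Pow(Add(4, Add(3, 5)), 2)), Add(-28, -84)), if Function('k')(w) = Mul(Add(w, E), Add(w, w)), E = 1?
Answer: -972160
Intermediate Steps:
Function('k')(w) = Mul(2, w, Add(1, w)) (Function('k')(w) = Mul(Add(w, 1), Add(w, w)) = Mul(Add(1, w), Mul(2, w)) = Mul(2, w, Add(1, w)))
Function('l')(G, d) = Mul(Add(-4, G), Add(11, d))
Mul(Function('l')(Function('k')(5), Pow(Add(4, Add(3, 5)), 2)), Add(-28, -84)) = Mul(Add(-44, Mul(-4, Pow(Add(4, Add(3, 5)), 2)), Mul(11, Mul(2, 5, Add(1, 5))), Mul(Mul(2, 5, Add(1, 5)), Pow(Add(4, Add(3, 5)), 2))), Add(-28, -84)) = Mul(Add(-44, Mul(-4, Pow(Add(4, 8), 2)), Mul(11, Mul(2, 5, 6)), Mul(Mul(2, 5, 6), Pow(Add(4, 8), 2))), -112) = Mul(Add(-44, Mul(-4, Pow(12, 2)), Mul(11, 60), Mul(60, Pow(12, 2))), -112) = Mul(Add(-44, Mul(-4, 144), 660, Mul(60, 144)), -112) = Mul(Add(-44, -576, 660, 8640), -112) = Mul(8680, -112) = -972160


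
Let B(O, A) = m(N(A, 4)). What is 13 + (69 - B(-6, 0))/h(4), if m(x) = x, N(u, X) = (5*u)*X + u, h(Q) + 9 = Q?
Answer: -4/5 ≈ -0.80000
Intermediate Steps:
h(Q) = -9 + Q
N(u, X) = u + 5*X*u (N(u, X) = 5*X*u + u = u + 5*X*u)
B(O, A) = 21*A (B(O, A) = A*(1 + 5*4) = A*(1 + 20) = A*21 = 21*A)
13 + (69 - B(-6, 0))/h(4) = 13 + (69 - 21*0)/(-9 + 4) = 13 + (69 - 1*0)/(-5) = 13 - (69 + 0)/5 = 13 - 1/5*69 = 13 - 69/5 = -4/5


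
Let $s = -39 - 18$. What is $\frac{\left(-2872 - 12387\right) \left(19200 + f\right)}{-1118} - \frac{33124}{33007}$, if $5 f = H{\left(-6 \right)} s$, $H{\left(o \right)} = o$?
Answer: $\frac{1866262711111}{7096505} \approx 2.6298 \cdot 10^{5}$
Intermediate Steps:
$s = -57$ ($s = -39 - 18 = -57$)
$f = \frac{342}{5}$ ($f = \frac{\left(-6\right) \left(-57\right)}{5} = \frac{1}{5} \cdot 342 = \frac{342}{5} \approx 68.4$)
$\frac{\left(-2872 - 12387\right) \left(19200 + f\right)}{-1118} - \frac{33124}{33007} = \frac{\left(-2872 - 12387\right) \left(19200 + \frac{342}{5}\right)}{-1118} - \frac{33124}{33007} = \left(-15259\right) \frac{96342}{5} \left(- \frac{1}{1118}\right) - \frac{2548}{2539} = \left(- \frac{1470082578}{5}\right) \left(- \frac{1}{1118}\right) - \frac{2548}{2539} = \frac{735041289}{2795} - \frac{2548}{2539} = \frac{1866262711111}{7096505}$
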